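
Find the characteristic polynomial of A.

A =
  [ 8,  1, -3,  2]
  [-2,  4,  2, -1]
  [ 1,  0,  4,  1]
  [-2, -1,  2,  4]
x^4 - 20*x^3 + 150*x^2 - 500*x + 625

Expanding det(x·I − A) (e.g. by cofactor expansion or by noting that A is similar to its Jordan form J, which has the same characteristic polynomial as A) gives
  χ_A(x) = x^4 - 20*x^3 + 150*x^2 - 500*x + 625
which factors as (x - 5)^4. The eigenvalues (with algebraic multiplicities) are λ = 5 with multiplicity 4.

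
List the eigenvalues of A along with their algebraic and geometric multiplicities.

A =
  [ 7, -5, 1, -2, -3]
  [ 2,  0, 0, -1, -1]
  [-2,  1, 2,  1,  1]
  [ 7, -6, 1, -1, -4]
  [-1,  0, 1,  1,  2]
λ = 2: alg = 5, geom = 2

Step 1 — factor the characteristic polynomial to read off the algebraic multiplicities:
  χ_A(x) = (x - 2)^5

Step 2 — compute geometric multiplicities via the rank-nullity identity g(λ) = n − rank(A − λI):
  rank(A − (2)·I) = 3, so dim ker(A − (2)·I) = n − 3 = 2

Summary:
  λ = 2: algebraic multiplicity = 5, geometric multiplicity = 2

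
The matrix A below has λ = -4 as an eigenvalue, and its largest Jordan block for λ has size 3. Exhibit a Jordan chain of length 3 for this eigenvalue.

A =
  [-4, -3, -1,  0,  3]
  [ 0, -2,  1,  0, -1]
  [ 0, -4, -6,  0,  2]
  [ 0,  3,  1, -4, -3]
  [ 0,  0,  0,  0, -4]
A Jordan chain for λ = -4 of length 3:
v_1 = (-2, 0, 0, 2, 0)ᵀ
v_2 = (-3, 2, -4, 3, 0)ᵀ
v_3 = (0, 1, 0, 0, 0)ᵀ

Let N = A − (-4)·I. We want v_3 with N^3 v_3 = 0 but N^2 v_3 ≠ 0; then v_{j-1} := N · v_j for j = 3, …, 2.

Pick v_3 = (0, 1, 0, 0, 0)ᵀ.
Then v_2 = N · v_3 = (-3, 2, -4, 3, 0)ᵀ.
Then v_1 = N · v_2 = (-2, 0, 0, 2, 0)ᵀ.

Sanity check: (A − (-4)·I) v_1 = (0, 0, 0, 0, 0)ᵀ = 0. ✓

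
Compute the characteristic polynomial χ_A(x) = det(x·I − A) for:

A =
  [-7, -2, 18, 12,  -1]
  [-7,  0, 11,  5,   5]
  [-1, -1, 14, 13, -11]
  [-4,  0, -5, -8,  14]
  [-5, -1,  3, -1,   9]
x^5 - 8*x^4 + 12*x^3 + 2*x^2 - 13*x + 6

Expanding det(x·I − A) (e.g. by cofactor expansion or by noting that A is similar to its Jordan form J, which has the same characteristic polynomial as A) gives
  χ_A(x) = x^5 - 8*x^4 + 12*x^3 + 2*x^2 - 13*x + 6
which factors as (x - 6)*(x - 1)^3*(x + 1). The eigenvalues (with algebraic multiplicities) are λ = -1 with multiplicity 1, λ = 1 with multiplicity 3, λ = 6 with multiplicity 1.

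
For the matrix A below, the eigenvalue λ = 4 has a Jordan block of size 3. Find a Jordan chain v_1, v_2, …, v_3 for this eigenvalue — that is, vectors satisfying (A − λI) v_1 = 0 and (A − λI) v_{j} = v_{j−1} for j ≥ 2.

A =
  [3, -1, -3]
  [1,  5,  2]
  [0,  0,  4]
A Jordan chain for λ = 4 of length 3:
v_1 = (1, -1, 0)ᵀ
v_2 = (-3, 2, 0)ᵀ
v_3 = (0, 0, 1)ᵀ

Let N = A − (4)·I. We want v_3 with N^3 v_3 = 0 but N^2 v_3 ≠ 0; then v_{j-1} := N · v_j for j = 3, …, 2.

Pick v_3 = (0, 0, 1)ᵀ.
Then v_2 = N · v_3 = (-3, 2, 0)ᵀ.
Then v_1 = N · v_2 = (1, -1, 0)ᵀ.

Sanity check: (A − (4)·I) v_1 = (0, 0, 0)ᵀ = 0. ✓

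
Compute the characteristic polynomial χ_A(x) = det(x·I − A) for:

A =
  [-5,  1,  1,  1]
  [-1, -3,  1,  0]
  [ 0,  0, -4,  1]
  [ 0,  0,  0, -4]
x^4 + 16*x^3 + 96*x^2 + 256*x + 256

Expanding det(x·I − A) (e.g. by cofactor expansion or by noting that A is similar to its Jordan form J, which has the same characteristic polynomial as A) gives
  χ_A(x) = x^4 + 16*x^3 + 96*x^2 + 256*x + 256
which factors as (x + 4)^4. The eigenvalues (with algebraic multiplicities) are λ = -4 with multiplicity 4.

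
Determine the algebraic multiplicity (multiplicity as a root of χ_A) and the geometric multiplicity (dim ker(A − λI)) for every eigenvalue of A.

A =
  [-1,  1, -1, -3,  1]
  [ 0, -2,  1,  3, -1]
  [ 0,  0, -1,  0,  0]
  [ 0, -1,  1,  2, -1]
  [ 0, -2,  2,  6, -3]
λ = -1: alg = 5, geom = 4

Step 1 — factor the characteristic polynomial to read off the algebraic multiplicities:
  χ_A(x) = (x + 1)^5

Step 2 — compute geometric multiplicities via the rank-nullity identity g(λ) = n − rank(A − λI):
  rank(A − (-1)·I) = 1, so dim ker(A − (-1)·I) = n − 1 = 4

Summary:
  λ = -1: algebraic multiplicity = 5, geometric multiplicity = 4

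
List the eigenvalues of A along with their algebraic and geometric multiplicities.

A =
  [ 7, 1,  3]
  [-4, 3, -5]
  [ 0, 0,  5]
λ = 5: alg = 3, geom = 1

Step 1 — factor the characteristic polynomial to read off the algebraic multiplicities:
  χ_A(x) = (x - 5)^3

Step 2 — compute geometric multiplicities via the rank-nullity identity g(λ) = n − rank(A − λI):
  rank(A − (5)·I) = 2, so dim ker(A − (5)·I) = n − 2 = 1

Summary:
  λ = 5: algebraic multiplicity = 3, geometric multiplicity = 1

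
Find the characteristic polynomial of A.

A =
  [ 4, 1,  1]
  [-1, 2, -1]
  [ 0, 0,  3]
x^3 - 9*x^2 + 27*x - 27

Expanding det(x·I − A) (e.g. by cofactor expansion or by noting that A is similar to its Jordan form J, which has the same characteristic polynomial as A) gives
  χ_A(x) = x^3 - 9*x^2 + 27*x - 27
which factors as (x - 3)^3. The eigenvalues (with algebraic multiplicities) are λ = 3 with multiplicity 3.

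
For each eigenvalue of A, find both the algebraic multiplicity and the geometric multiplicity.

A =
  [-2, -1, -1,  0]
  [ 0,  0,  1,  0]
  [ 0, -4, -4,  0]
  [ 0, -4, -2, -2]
λ = -2: alg = 4, geom = 2

Step 1 — factor the characteristic polynomial to read off the algebraic multiplicities:
  χ_A(x) = (x + 2)^4

Step 2 — compute geometric multiplicities via the rank-nullity identity g(λ) = n − rank(A − λI):
  rank(A − (-2)·I) = 2, so dim ker(A − (-2)·I) = n − 2 = 2

Summary:
  λ = -2: algebraic multiplicity = 4, geometric multiplicity = 2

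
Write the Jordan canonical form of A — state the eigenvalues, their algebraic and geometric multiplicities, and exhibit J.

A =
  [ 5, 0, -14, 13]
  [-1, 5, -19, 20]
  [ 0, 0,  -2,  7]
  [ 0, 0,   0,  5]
J_1(-2) ⊕ J_3(5)

The characteristic polynomial is
  det(x·I − A) = x^4 - 13*x^3 + 45*x^2 + 25*x - 250 = (x - 5)^3*(x + 2)

Eigenvalues and multiplicities (the geometric multiplicity of λ is n − rank(A − λI), which equals the number of Jordan blocks for λ):
  λ = -2: algebraic multiplicity = 1, geometric multiplicity = 1
  λ = 5: algebraic multiplicity = 3, geometric multiplicity = 1

Determining the block sizes for each eigenvalue:
  λ = -2: one block (gm = 1), so the single block has size am = 1 → block sizes [1]
  λ = 5: one block (gm = 1), so the single block has size am = 3 → block sizes [3]

Assembling the blocks gives a Jordan form
J =
  [-2, 0, 0, 0]
  [ 0, 5, 1, 0]
  [ 0, 0, 5, 1]
  [ 0, 0, 0, 5]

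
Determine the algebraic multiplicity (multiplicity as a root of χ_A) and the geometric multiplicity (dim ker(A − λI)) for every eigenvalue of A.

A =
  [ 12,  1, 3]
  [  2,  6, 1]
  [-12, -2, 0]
λ = 6: alg = 3, geom = 1

Step 1 — factor the characteristic polynomial to read off the algebraic multiplicities:
  χ_A(x) = (x - 6)^3

Step 2 — compute geometric multiplicities via the rank-nullity identity g(λ) = n − rank(A − λI):
  rank(A − (6)·I) = 2, so dim ker(A − (6)·I) = n − 2 = 1

Summary:
  λ = 6: algebraic multiplicity = 3, geometric multiplicity = 1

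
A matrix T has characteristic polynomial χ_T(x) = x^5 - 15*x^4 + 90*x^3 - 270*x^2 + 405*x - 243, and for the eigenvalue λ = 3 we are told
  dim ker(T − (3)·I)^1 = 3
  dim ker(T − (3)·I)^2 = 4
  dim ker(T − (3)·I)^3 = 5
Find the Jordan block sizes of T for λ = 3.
Block sizes for λ = 3: [3, 1, 1]

From the dimensions of kernels of powers, the number of Jordan blocks of size at least j is d_j − d_{j−1} where d_j = dim ker(N^j) (with d_0 = 0). Computing the differences gives [3, 1, 1].
The number of blocks of size exactly k is (#blocks of size ≥ k) − (#blocks of size ≥ k + 1), so the partition is: 2 block(s) of size 1, 1 block(s) of size 3.
In nonincreasing order the block sizes are [3, 1, 1].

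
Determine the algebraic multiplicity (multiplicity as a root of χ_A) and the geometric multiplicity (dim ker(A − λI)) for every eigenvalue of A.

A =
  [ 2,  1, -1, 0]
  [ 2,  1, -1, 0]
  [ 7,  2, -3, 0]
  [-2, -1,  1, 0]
λ = 0: alg = 4, geom = 2

Step 1 — factor the characteristic polynomial to read off the algebraic multiplicities:
  χ_A(x) = x^4

Step 2 — compute geometric multiplicities via the rank-nullity identity g(λ) = n − rank(A − λI):
  rank(A − (0)·I) = 2, so dim ker(A − (0)·I) = n − 2 = 2

Summary:
  λ = 0: algebraic multiplicity = 4, geometric multiplicity = 2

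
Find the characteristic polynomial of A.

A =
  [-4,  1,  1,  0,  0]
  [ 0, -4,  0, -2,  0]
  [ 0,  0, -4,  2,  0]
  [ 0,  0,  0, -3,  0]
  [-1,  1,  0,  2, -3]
x^5 + 18*x^4 + 129*x^3 + 460*x^2 + 816*x + 576

Expanding det(x·I − A) (e.g. by cofactor expansion or by noting that A is similar to its Jordan form J, which has the same characteristic polynomial as A) gives
  χ_A(x) = x^5 + 18*x^4 + 129*x^3 + 460*x^2 + 816*x + 576
which factors as (x + 3)^2*(x + 4)^3. The eigenvalues (with algebraic multiplicities) are λ = -4 with multiplicity 3, λ = -3 with multiplicity 2.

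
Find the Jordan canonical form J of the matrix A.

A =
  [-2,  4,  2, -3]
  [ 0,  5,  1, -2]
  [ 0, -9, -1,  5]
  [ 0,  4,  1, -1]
J_1(-2) ⊕ J_3(1)

The characteristic polynomial is
  det(x·I − A) = x^4 - x^3 - 3*x^2 + 5*x - 2 = (x - 1)^3*(x + 2)

Eigenvalues and multiplicities (the geometric multiplicity of λ is n − rank(A − λI), which equals the number of Jordan blocks for λ):
  λ = -2: algebraic multiplicity = 1, geometric multiplicity = 1
  λ = 1: algebraic multiplicity = 3, geometric multiplicity = 1

Determining the block sizes for each eigenvalue:
  λ = -2: one block (gm = 1), so the single block has size am = 1 → block sizes [1]
  λ = 1: one block (gm = 1), so the single block has size am = 3 → block sizes [3]

Assembling the blocks gives a Jordan form
J =
  [-2, 0, 0, 0]
  [ 0, 1, 1, 0]
  [ 0, 0, 1, 1]
  [ 0, 0, 0, 1]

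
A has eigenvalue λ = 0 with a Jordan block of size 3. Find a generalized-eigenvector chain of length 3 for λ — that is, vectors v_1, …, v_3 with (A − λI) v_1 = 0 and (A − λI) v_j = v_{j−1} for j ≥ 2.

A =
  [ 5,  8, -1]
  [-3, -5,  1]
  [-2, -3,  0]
A Jordan chain for λ = 0 of length 3:
v_1 = (3, -2, -1)ᵀ
v_2 = (5, -3, -2)ᵀ
v_3 = (1, 0, 0)ᵀ

Let N = A − (0)·I. We want v_3 with N^3 v_3 = 0 but N^2 v_3 ≠ 0; then v_{j-1} := N · v_j for j = 3, …, 2.

Pick v_3 = (1, 0, 0)ᵀ.
Then v_2 = N · v_3 = (5, -3, -2)ᵀ.
Then v_1 = N · v_2 = (3, -2, -1)ᵀ.

Sanity check: (A − (0)·I) v_1 = (0, 0, 0)ᵀ = 0. ✓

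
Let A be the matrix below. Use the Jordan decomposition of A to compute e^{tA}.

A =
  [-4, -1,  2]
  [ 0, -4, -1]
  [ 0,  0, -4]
e^{tA} =
  [exp(-4*t), -t*exp(-4*t), t^2*exp(-4*t)/2 + 2*t*exp(-4*t)]
  [0, exp(-4*t), -t*exp(-4*t)]
  [0, 0, exp(-4*t)]

Strategy: write A = P · J · P⁻¹ where J is a Jordan canonical form, so e^{tA} = P · e^{tJ} · P⁻¹, and e^{tJ} can be computed block-by-block.

A has Jordan form
J =
  [-4,  1,  0]
  [ 0, -4,  1]
  [ 0,  0, -4]
(up to reordering of blocks).

Per-block formulas:
  For a 3×3 Jordan block J_3(-4): exp(t · J_3(-4)) = e^(-4t)·(I + t·N + (t^2/2)·N^2), where N is the 3×3 nilpotent shift.

After assembling e^{tJ} and conjugating by P, we get:

e^{tA} =
  [exp(-4*t), -t*exp(-4*t), t^2*exp(-4*t)/2 + 2*t*exp(-4*t)]
  [0, exp(-4*t), -t*exp(-4*t)]
  [0, 0, exp(-4*t)]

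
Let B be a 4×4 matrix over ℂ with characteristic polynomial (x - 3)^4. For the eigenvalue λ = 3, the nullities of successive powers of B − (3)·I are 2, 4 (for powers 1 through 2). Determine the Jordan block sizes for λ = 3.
Block sizes for λ = 3: [2, 2]

From the dimensions of kernels of powers, the number of Jordan blocks of size at least j is d_j − d_{j−1} where d_j = dim ker(N^j) (with d_0 = 0). Computing the differences gives [2, 2].
The number of blocks of size exactly k is (#blocks of size ≥ k) − (#blocks of size ≥ k + 1), so the partition is: 2 block(s) of size 2.
In nonincreasing order the block sizes are [2, 2].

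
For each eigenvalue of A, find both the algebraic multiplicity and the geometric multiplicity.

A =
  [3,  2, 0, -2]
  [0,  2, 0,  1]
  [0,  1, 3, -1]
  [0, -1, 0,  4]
λ = 3: alg = 4, geom = 3

Step 1 — factor the characteristic polynomial to read off the algebraic multiplicities:
  χ_A(x) = (x - 3)^4

Step 2 — compute geometric multiplicities via the rank-nullity identity g(λ) = n − rank(A − λI):
  rank(A − (3)·I) = 1, so dim ker(A − (3)·I) = n − 1 = 3

Summary:
  λ = 3: algebraic multiplicity = 4, geometric multiplicity = 3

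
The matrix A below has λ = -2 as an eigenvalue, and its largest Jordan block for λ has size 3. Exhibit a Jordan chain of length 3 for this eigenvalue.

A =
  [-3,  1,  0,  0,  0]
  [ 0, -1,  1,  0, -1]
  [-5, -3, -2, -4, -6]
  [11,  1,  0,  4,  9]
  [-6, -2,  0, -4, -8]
A Jordan chain for λ = -2 of length 3:
v_1 = (1, 1, -3, 1, -2)ᵀ
v_2 = (-1, 0, -5, 11, -6)ᵀ
v_3 = (1, 0, 0, 0, 0)ᵀ

Let N = A − (-2)·I. We want v_3 with N^3 v_3 = 0 but N^2 v_3 ≠ 0; then v_{j-1} := N · v_j for j = 3, …, 2.

Pick v_3 = (1, 0, 0, 0, 0)ᵀ.
Then v_2 = N · v_3 = (-1, 0, -5, 11, -6)ᵀ.
Then v_1 = N · v_2 = (1, 1, -3, 1, -2)ᵀ.

Sanity check: (A − (-2)·I) v_1 = (0, 0, 0, 0, 0)ᵀ = 0. ✓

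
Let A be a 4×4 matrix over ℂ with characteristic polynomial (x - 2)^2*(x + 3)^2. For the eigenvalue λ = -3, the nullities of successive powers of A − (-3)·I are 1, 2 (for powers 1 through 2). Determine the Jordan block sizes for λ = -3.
Block sizes for λ = -3: [2]

From the dimensions of kernels of powers, the number of Jordan blocks of size at least j is d_j − d_{j−1} where d_j = dim ker(N^j) (with d_0 = 0). Computing the differences gives [1, 1].
The number of blocks of size exactly k is (#blocks of size ≥ k) − (#blocks of size ≥ k + 1), so the partition is: 1 block(s) of size 2.
In nonincreasing order the block sizes are [2].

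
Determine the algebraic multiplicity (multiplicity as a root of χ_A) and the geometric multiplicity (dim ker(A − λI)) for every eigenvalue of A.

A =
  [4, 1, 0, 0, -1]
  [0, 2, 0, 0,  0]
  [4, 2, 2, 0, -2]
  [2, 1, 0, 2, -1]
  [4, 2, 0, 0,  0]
λ = 2: alg = 5, geom = 4

Step 1 — factor the characteristic polynomial to read off the algebraic multiplicities:
  χ_A(x) = (x - 2)^5

Step 2 — compute geometric multiplicities via the rank-nullity identity g(λ) = n − rank(A − λI):
  rank(A − (2)·I) = 1, so dim ker(A − (2)·I) = n − 1 = 4

Summary:
  λ = 2: algebraic multiplicity = 5, geometric multiplicity = 4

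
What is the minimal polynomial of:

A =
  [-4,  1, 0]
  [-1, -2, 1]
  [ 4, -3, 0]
x^3 + 6*x^2 + 12*x + 8

The characteristic polynomial is χ_A(x) = (x + 2)^3, so the eigenvalues are known. The minimal polynomial is
  m_A(x) = Π_λ (x − λ)^{k_λ}
where k_λ is the size of the *largest* Jordan block for λ (equivalently, the smallest k with (A − λI)^k v = 0 for every generalised eigenvector v of λ).

  λ = -2: largest Jordan block has size 3, contributing (x + 2)^3

So m_A(x) = (x + 2)^3 = x^3 + 6*x^2 + 12*x + 8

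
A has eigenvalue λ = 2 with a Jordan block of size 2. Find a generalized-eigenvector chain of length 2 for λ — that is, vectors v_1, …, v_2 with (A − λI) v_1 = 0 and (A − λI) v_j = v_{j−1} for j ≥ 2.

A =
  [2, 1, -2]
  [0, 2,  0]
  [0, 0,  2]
A Jordan chain for λ = 2 of length 2:
v_1 = (1, 0, 0)ᵀ
v_2 = (0, 1, 0)ᵀ

Let N = A − (2)·I. We want v_2 with N^2 v_2 = 0 but N^1 v_2 ≠ 0; then v_{j-1} := N · v_j for j = 2, …, 2.

Pick v_2 = (0, 1, 0)ᵀ.
Then v_1 = N · v_2 = (1, 0, 0)ᵀ.

Sanity check: (A − (2)·I) v_1 = (0, 0, 0)ᵀ = 0. ✓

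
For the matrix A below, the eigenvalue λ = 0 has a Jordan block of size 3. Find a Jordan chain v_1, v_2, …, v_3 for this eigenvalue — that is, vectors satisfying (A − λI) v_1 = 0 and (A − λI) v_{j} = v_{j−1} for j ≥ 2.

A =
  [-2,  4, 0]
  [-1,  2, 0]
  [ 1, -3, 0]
A Jordan chain for λ = 0 of length 3:
v_1 = (0, 0, 1)ᵀ
v_2 = (-2, -1, 1)ᵀ
v_3 = (1, 0, 0)ᵀ

Let N = A − (0)·I. We want v_3 with N^3 v_3 = 0 but N^2 v_3 ≠ 0; then v_{j-1} := N · v_j for j = 3, …, 2.

Pick v_3 = (1, 0, 0)ᵀ.
Then v_2 = N · v_3 = (-2, -1, 1)ᵀ.
Then v_1 = N · v_2 = (0, 0, 1)ᵀ.

Sanity check: (A − (0)·I) v_1 = (0, 0, 0)ᵀ = 0. ✓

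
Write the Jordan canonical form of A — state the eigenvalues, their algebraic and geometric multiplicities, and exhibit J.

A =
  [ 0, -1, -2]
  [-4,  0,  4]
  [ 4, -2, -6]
J_2(-2) ⊕ J_1(-2)

The characteristic polynomial is
  det(x·I − A) = x^3 + 6*x^2 + 12*x + 8 = (x + 2)^3

Eigenvalues and multiplicities (the geometric multiplicity of λ is n − rank(A − λI), which equals the number of Jordan blocks for λ):
  λ = -2: algebraic multiplicity = 3, geometric multiplicity = 2

Determining the block sizes for each eigenvalue:
  λ = -2: 2 blocks summing to 3 forces exactly one block of size 2 and the rest size 1 → block sizes [2, 1]

Assembling the blocks gives a Jordan form
J =
  [-2,  1,  0]
  [ 0, -2,  0]
  [ 0,  0, -2]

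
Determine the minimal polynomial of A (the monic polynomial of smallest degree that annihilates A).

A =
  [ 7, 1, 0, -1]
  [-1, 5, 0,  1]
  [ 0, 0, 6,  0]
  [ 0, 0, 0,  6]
x^2 - 12*x + 36

The characteristic polynomial is χ_A(x) = (x - 6)^4, so the eigenvalues are known. The minimal polynomial is
  m_A(x) = Π_λ (x − λ)^{k_λ}
where k_λ is the size of the *largest* Jordan block for λ (equivalently, the smallest k with (A − λI)^k v = 0 for every generalised eigenvector v of λ).

  λ = 6: largest Jordan block has size 2, contributing (x − 6)^2

So m_A(x) = (x - 6)^2 = x^2 - 12*x + 36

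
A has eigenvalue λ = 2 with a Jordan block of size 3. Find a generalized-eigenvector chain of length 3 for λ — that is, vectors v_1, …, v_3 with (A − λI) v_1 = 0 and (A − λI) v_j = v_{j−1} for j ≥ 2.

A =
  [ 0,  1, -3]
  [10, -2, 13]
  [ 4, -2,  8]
A Jordan chain for λ = 2 of length 3:
v_1 = (2, -8, -4)ᵀ
v_2 = (-2, 10, 4)ᵀ
v_3 = (1, 0, 0)ᵀ

Let N = A − (2)·I. We want v_3 with N^3 v_3 = 0 but N^2 v_3 ≠ 0; then v_{j-1} := N · v_j for j = 3, …, 2.

Pick v_3 = (1, 0, 0)ᵀ.
Then v_2 = N · v_3 = (-2, 10, 4)ᵀ.
Then v_1 = N · v_2 = (2, -8, -4)ᵀ.

Sanity check: (A − (2)·I) v_1 = (0, 0, 0)ᵀ = 0. ✓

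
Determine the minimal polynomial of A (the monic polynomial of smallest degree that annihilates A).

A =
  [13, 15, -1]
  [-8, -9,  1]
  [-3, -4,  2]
x^3 - 6*x^2 + 12*x - 8

The characteristic polynomial is χ_A(x) = (x - 2)^3, so the eigenvalues are known. The minimal polynomial is
  m_A(x) = Π_λ (x − λ)^{k_λ}
where k_λ is the size of the *largest* Jordan block for λ (equivalently, the smallest k with (A − λI)^k v = 0 for every generalised eigenvector v of λ).

  λ = 2: largest Jordan block has size 3, contributing (x − 2)^3

So m_A(x) = (x - 2)^3 = x^3 - 6*x^2 + 12*x - 8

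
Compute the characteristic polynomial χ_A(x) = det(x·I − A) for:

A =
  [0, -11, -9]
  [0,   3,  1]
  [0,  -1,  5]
x^3 - 8*x^2 + 16*x

Expanding det(x·I − A) (e.g. by cofactor expansion or by noting that A is similar to its Jordan form J, which has the same characteristic polynomial as A) gives
  χ_A(x) = x^3 - 8*x^2 + 16*x
which factors as x*(x - 4)^2. The eigenvalues (with algebraic multiplicities) are λ = 0 with multiplicity 1, λ = 4 with multiplicity 2.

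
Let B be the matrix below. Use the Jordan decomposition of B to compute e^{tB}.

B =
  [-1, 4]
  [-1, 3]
e^{tB} =
  [-2*t*exp(t) + exp(t), 4*t*exp(t)]
  [-t*exp(t), 2*t*exp(t) + exp(t)]

Strategy: write B = P · J · P⁻¹ where J is a Jordan canonical form, so e^{tB} = P · e^{tJ} · P⁻¹, and e^{tJ} can be computed block-by-block.

B has Jordan form
J =
  [1, 1]
  [0, 1]
(up to reordering of blocks).

Per-block formulas:
  For a 2×2 Jordan block J_2(1): exp(t · J_2(1)) = e^(1t)·(I + t·N), where N is the 2×2 nilpotent shift.

After assembling e^{tJ} and conjugating by P, we get:

e^{tB} =
  [-2*t*exp(t) + exp(t), 4*t*exp(t)]
  [-t*exp(t), 2*t*exp(t) + exp(t)]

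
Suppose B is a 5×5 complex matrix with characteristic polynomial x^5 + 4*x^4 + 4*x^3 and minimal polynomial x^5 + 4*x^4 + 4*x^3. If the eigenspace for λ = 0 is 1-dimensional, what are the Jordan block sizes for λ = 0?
Block sizes for λ = 0: [3]

Step 1 — from the characteristic polynomial, algebraic multiplicity of λ = 0 is 3. From dim ker(B − (0)·I) = 1, there are exactly 1 Jordan blocks for λ = 0.
Step 2 — from the minimal polynomial, the factor (x − 0)^3 tells us the largest block for λ = 0 has size 3.
Step 3 — with total size 3, 1 blocks, and largest block 3, the block sizes (in nonincreasing order) are [3].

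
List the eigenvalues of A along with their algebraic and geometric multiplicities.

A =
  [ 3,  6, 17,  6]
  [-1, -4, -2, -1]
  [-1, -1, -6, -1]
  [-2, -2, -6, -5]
λ = -3: alg = 4, geom = 2

Step 1 — factor the characteristic polynomial to read off the algebraic multiplicities:
  χ_A(x) = (x + 3)^4

Step 2 — compute geometric multiplicities via the rank-nullity identity g(λ) = n − rank(A − λI):
  rank(A − (-3)·I) = 2, so dim ker(A − (-3)·I) = n − 2 = 2

Summary:
  λ = -3: algebraic multiplicity = 4, geometric multiplicity = 2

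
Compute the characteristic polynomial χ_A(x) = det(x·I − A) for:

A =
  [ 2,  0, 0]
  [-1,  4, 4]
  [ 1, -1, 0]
x^3 - 6*x^2 + 12*x - 8

Expanding det(x·I − A) (e.g. by cofactor expansion or by noting that A is similar to its Jordan form J, which has the same characteristic polynomial as A) gives
  χ_A(x) = x^3 - 6*x^2 + 12*x - 8
which factors as (x - 2)^3. The eigenvalues (with algebraic multiplicities) are λ = 2 with multiplicity 3.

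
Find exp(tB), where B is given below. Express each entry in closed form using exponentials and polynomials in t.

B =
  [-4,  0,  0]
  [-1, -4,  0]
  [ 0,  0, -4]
e^{tB} =
  [exp(-4*t), 0, 0]
  [-t*exp(-4*t), exp(-4*t), 0]
  [0, 0, exp(-4*t)]

Strategy: write B = P · J · P⁻¹ where J is a Jordan canonical form, so e^{tB} = P · e^{tJ} · P⁻¹, and e^{tJ} can be computed block-by-block.

B has Jordan form
J =
  [-4,  1,  0]
  [ 0, -4,  0]
  [ 0,  0, -4]
(up to reordering of blocks).

Per-block formulas:
  For a 1×1 block at λ = -4: exp(t · [-4]) = [e^(-4t)].
  For a 2×2 Jordan block J_2(-4): exp(t · J_2(-4)) = e^(-4t)·(I + t·N), where N is the 2×2 nilpotent shift.

After assembling e^{tJ} and conjugating by P, we get:

e^{tB} =
  [exp(-4*t), 0, 0]
  [-t*exp(-4*t), exp(-4*t), 0]
  [0, 0, exp(-4*t)]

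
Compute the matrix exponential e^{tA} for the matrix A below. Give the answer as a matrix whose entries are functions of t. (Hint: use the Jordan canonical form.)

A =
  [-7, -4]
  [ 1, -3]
e^{tA} =
  [-2*t*exp(-5*t) + exp(-5*t), -4*t*exp(-5*t)]
  [t*exp(-5*t), 2*t*exp(-5*t) + exp(-5*t)]

Strategy: write A = P · J · P⁻¹ where J is a Jordan canonical form, so e^{tA} = P · e^{tJ} · P⁻¹, and e^{tJ} can be computed block-by-block.

A has Jordan form
J =
  [-5,  1]
  [ 0, -5]
(up to reordering of blocks).

Per-block formulas:
  For a 2×2 Jordan block J_2(-5): exp(t · J_2(-5)) = e^(-5t)·(I + t·N), where N is the 2×2 nilpotent shift.

After assembling e^{tJ} and conjugating by P, we get:

e^{tA} =
  [-2*t*exp(-5*t) + exp(-5*t), -4*t*exp(-5*t)]
  [t*exp(-5*t), 2*t*exp(-5*t) + exp(-5*t)]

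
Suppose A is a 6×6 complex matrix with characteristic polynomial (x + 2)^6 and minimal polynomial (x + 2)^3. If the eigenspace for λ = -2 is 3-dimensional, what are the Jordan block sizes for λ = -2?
Block sizes for λ = -2: [3, 2, 1]

Step 1 — from the characteristic polynomial, algebraic multiplicity of λ = -2 is 6. From dim ker(A − (-2)·I) = 3, there are exactly 3 Jordan blocks for λ = -2.
Step 2 — from the minimal polynomial, the factor (x + 2)^3 tells us the largest block for λ = -2 has size 3.
Step 3 — with total size 6, 3 blocks, and largest block 3, the block sizes (in nonincreasing order) are [3, 2, 1].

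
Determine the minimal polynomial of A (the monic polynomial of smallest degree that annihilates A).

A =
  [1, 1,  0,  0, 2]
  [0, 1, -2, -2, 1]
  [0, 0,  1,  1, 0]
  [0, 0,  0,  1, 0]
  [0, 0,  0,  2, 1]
x^3 - 3*x^2 + 3*x - 1

The characteristic polynomial is χ_A(x) = (x - 1)^5, so the eigenvalues are known. The minimal polynomial is
  m_A(x) = Π_λ (x − λ)^{k_λ}
where k_λ is the size of the *largest* Jordan block for λ (equivalently, the smallest k with (A − λI)^k v = 0 for every generalised eigenvector v of λ).

  λ = 1: largest Jordan block has size 3, contributing (x − 1)^3

So m_A(x) = (x - 1)^3 = x^3 - 3*x^2 + 3*x - 1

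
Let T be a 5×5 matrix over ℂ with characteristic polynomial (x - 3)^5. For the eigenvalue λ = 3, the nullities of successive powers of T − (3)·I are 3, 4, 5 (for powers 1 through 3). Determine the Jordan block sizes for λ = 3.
Block sizes for λ = 3: [3, 1, 1]

From the dimensions of kernels of powers, the number of Jordan blocks of size at least j is d_j − d_{j−1} where d_j = dim ker(N^j) (with d_0 = 0). Computing the differences gives [3, 1, 1].
The number of blocks of size exactly k is (#blocks of size ≥ k) − (#blocks of size ≥ k + 1), so the partition is: 2 block(s) of size 1, 1 block(s) of size 3.
In nonincreasing order the block sizes are [3, 1, 1].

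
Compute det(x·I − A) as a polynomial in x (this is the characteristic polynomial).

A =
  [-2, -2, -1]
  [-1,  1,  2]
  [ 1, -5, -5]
x^3 + 6*x^2 + 12*x + 8

Expanding det(x·I − A) (e.g. by cofactor expansion or by noting that A is similar to its Jordan form J, which has the same characteristic polynomial as A) gives
  χ_A(x) = x^3 + 6*x^2 + 12*x + 8
which factors as (x + 2)^3. The eigenvalues (with algebraic multiplicities) are λ = -2 with multiplicity 3.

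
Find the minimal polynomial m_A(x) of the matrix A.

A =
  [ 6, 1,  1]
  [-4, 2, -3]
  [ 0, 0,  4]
x^3 - 12*x^2 + 48*x - 64

The characteristic polynomial is χ_A(x) = (x - 4)^3, so the eigenvalues are known. The minimal polynomial is
  m_A(x) = Π_λ (x − λ)^{k_λ}
where k_λ is the size of the *largest* Jordan block for λ (equivalently, the smallest k with (A − λI)^k v = 0 for every generalised eigenvector v of λ).

  λ = 4: largest Jordan block has size 3, contributing (x − 4)^3

So m_A(x) = (x - 4)^3 = x^3 - 12*x^2 + 48*x - 64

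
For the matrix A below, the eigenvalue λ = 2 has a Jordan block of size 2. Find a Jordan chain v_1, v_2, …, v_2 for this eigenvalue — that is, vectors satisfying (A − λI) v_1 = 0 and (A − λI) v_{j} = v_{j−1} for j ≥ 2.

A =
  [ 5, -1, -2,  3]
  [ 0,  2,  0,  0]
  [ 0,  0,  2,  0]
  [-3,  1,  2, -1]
A Jordan chain for λ = 2 of length 2:
v_1 = (3, 0, 0, -3)ᵀ
v_2 = (1, 0, 0, 0)ᵀ

Let N = A − (2)·I. We want v_2 with N^2 v_2 = 0 but N^1 v_2 ≠ 0; then v_{j-1} := N · v_j for j = 2, …, 2.

Pick v_2 = (1, 0, 0, 0)ᵀ.
Then v_1 = N · v_2 = (3, 0, 0, -3)ᵀ.

Sanity check: (A − (2)·I) v_1 = (0, 0, 0, 0)ᵀ = 0. ✓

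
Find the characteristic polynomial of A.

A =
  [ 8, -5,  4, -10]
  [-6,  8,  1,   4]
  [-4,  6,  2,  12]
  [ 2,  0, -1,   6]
x^4 - 24*x^3 + 216*x^2 - 864*x + 1296

Expanding det(x·I − A) (e.g. by cofactor expansion or by noting that A is similar to its Jordan form J, which has the same characteristic polynomial as A) gives
  χ_A(x) = x^4 - 24*x^3 + 216*x^2 - 864*x + 1296
which factors as (x - 6)^4. The eigenvalues (with algebraic multiplicities) are λ = 6 with multiplicity 4.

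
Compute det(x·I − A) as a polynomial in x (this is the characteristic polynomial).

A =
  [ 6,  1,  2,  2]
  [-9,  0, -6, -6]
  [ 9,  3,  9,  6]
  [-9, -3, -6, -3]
x^4 - 12*x^3 + 54*x^2 - 108*x + 81

Expanding det(x·I − A) (e.g. by cofactor expansion or by noting that A is similar to its Jordan form J, which has the same characteristic polynomial as A) gives
  χ_A(x) = x^4 - 12*x^3 + 54*x^2 - 108*x + 81
which factors as (x - 3)^4. The eigenvalues (with algebraic multiplicities) are λ = 3 with multiplicity 4.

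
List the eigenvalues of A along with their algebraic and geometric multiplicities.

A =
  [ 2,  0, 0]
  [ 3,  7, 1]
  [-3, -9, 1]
λ = 2: alg = 1, geom = 1; λ = 4: alg = 2, geom = 1

Step 1 — factor the characteristic polynomial to read off the algebraic multiplicities:
  χ_A(x) = (x - 4)^2*(x - 2)

Step 2 — compute geometric multiplicities via the rank-nullity identity g(λ) = n − rank(A − λI):
  rank(A − (2)·I) = 2, so dim ker(A − (2)·I) = n − 2 = 1
  rank(A − (4)·I) = 2, so dim ker(A − (4)·I) = n − 2 = 1

Summary:
  λ = 2: algebraic multiplicity = 1, geometric multiplicity = 1
  λ = 4: algebraic multiplicity = 2, geometric multiplicity = 1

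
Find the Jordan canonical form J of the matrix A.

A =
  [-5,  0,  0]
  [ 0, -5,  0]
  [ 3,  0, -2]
J_1(-5) ⊕ J_1(-5) ⊕ J_1(-2)

The characteristic polynomial is
  det(x·I − A) = x^3 + 12*x^2 + 45*x + 50 = (x + 2)*(x + 5)^2

Eigenvalues and multiplicities (the geometric multiplicity of λ is n − rank(A − λI), which equals the number of Jordan blocks for λ):
  λ = -5: algebraic multiplicity = 2, geometric multiplicity = 2
  λ = -2: algebraic multiplicity = 1, geometric multiplicity = 1

Determining the block sizes for each eigenvalue:
  λ = -5: gm = am = 2, so every block has size 1 → block sizes [1, 1]
  λ = -2: one block (gm = 1), so the single block has size am = 1 → block sizes [1]

Assembling the blocks gives a Jordan form
J =
  [-5,  0,  0]
  [ 0, -5,  0]
  [ 0,  0, -2]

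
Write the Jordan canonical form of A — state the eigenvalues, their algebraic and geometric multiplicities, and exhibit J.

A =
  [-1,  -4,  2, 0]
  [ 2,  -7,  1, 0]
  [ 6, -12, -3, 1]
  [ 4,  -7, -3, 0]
J_1(-5) ⊕ J_3(-2)

The characteristic polynomial is
  det(x·I − A) = x^4 + 11*x^3 + 42*x^2 + 68*x + 40 = (x + 2)^3*(x + 5)

Eigenvalues and multiplicities (the geometric multiplicity of λ is n − rank(A − λI), which equals the number of Jordan blocks for λ):
  λ = -5: algebraic multiplicity = 1, geometric multiplicity = 1
  λ = -2: algebraic multiplicity = 3, geometric multiplicity = 1

Determining the block sizes for each eigenvalue:
  λ = -5: one block (gm = 1), so the single block has size am = 1 → block sizes [1]
  λ = -2: one block (gm = 1), so the single block has size am = 3 → block sizes [3]

Assembling the blocks gives a Jordan form
J =
  [-5,  0,  0,  0]
  [ 0, -2,  1,  0]
  [ 0,  0, -2,  1]
  [ 0,  0,  0, -2]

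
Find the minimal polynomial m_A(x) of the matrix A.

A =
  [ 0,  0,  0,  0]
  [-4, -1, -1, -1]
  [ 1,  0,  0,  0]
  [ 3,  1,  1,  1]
x^2

The characteristic polynomial is χ_A(x) = x^4, so the eigenvalues are known. The minimal polynomial is
  m_A(x) = Π_λ (x − λ)^{k_λ}
where k_λ is the size of the *largest* Jordan block for λ (equivalently, the smallest k with (A − λI)^k v = 0 for every generalised eigenvector v of λ).

  λ = 0: largest Jordan block has size 2, contributing (x − 0)^2

So m_A(x) = x^2 = x^2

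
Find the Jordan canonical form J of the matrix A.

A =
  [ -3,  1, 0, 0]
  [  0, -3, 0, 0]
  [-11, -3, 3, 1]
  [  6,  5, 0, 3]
J_2(-3) ⊕ J_2(3)

The characteristic polynomial is
  det(x·I − A) = x^4 - 18*x^2 + 81 = (x - 3)^2*(x + 3)^2

Eigenvalues and multiplicities (the geometric multiplicity of λ is n − rank(A − λI), which equals the number of Jordan blocks for λ):
  λ = -3: algebraic multiplicity = 2, geometric multiplicity = 1
  λ = 3: algebraic multiplicity = 2, geometric multiplicity = 1

Determining the block sizes for each eigenvalue:
  λ = -3: one block (gm = 1), so the single block has size am = 2 → block sizes [2]
  λ = 3: one block (gm = 1), so the single block has size am = 2 → block sizes [2]

Assembling the blocks gives a Jordan form
J =
  [-3,  1, 0, 0]
  [ 0, -3, 0, 0]
  [ 0,  0, 3, 1]
  [ 0,  0, 0, 3]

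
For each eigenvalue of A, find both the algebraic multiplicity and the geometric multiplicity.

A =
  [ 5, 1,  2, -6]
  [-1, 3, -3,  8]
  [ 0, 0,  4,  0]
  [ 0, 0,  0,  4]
λ = 4: alg = 4, geom = 2

Step 1 — factor the characteristic polynomial to read off the algebraic multiplicities:
  χ_A(x) = (x - 4)^4

Step 2 — compute geometric multiplicities via the rank-nullity identity g(λ) = n − rank(A − λI):
  rank(A − (4)·I) = 2, so dim ker(A − (4)·I) = n − 2 = 2

Summary:
  λ = 4: algebraic multiplicity = 4, geometric multiplicity = 2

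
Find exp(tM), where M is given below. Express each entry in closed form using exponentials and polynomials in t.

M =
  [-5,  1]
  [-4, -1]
e^{tM} =
  [-2*t*exp(-3*t) + exp(-3*t), t*exp(-3*t)]
  [-4*t*exp(-3*t), 2*t*exp(-3*t) + exp(-3*t)]

Strategy: write M = P · J · P⁻¹ where J is a Jordan canonical form, so e^{tM} = P · e^{tJ} · P⁻¹, and e^{tJ} can be computed block-by-block.

M has Jordan form
J =
  [-3,  1]
  [ 0, -3]
(up to reordering of blocks).

Per-block formulas:
  For a 2×2 Jordan block J_2(-3): exp(t · J_2(-3)) = e^(-3t)·(I + t·N), where N is the 2×2 nilpotent shift.

After assembling e^{tJ} and conjugating by P, we get:

e^{tM} =
  [-2*t*exp(-3*t) + exp(-3*t), t*exp(-3*t)]
  [-4*t*exp(-3*t), 2*t*exp(-3*t) + exp(-3*t)]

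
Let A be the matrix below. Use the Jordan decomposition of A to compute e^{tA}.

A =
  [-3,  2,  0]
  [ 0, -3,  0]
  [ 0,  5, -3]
e^{tA} =
  [exp(-3*t), 2*t*exp(-3*t), 0]
  [0, exp(-3*t), 0]
  [0, 5*t*exp(-3*t), exp(-3*t)]

Strategy: write A = P · J · P⁻¹ where J is a Jordan canonical form, so e^{tA} = P · e^{tJ} · P⁻¹, and e^{tJ} can be computed block-by-block.

A has Jordan form
J =
  [-3,  1,  0]
  [ 0, -3,  0]
  [ 0,  0, -3]
(up to reordering of blocks).

Per-block formulas:
  For a 2×2 Jordan block J_2(-3): exp(t · J_2(-3)) = e^(-3t)·(I + t·N), where N is the 2×2 nilpotent shift.
  For a 1×1 block at λ = -3: exp(t · [-3]) = [e^(-3t)].

After assembling e^{tJ} and conjugating by P, we get:

e^{tA} =
  [exp(-3*t), 2*t*exp(-3*t), 0]
  [0, exp(-3*t), 0]
  [0, 5*t*exp(-3*t), exp(-3*t)]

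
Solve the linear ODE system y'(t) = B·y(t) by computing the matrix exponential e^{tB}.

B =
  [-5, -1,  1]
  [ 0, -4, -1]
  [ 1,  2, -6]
e^{tB} =
  [t^2*exp(-5*t)/2 + exp(-5*t), t^2*exp(-5*t)/2 - t*exp(-5*t), t*exp(-5*t)]
  [-t^2*exp(-5*t)/2, -t^2*exp(-5*t)/2 + t*exp(-5*t) + exp(-5*t), -t*exp(-5*t)]
  [-t^2*exp(-5*t)/2 + t*exp(-5*t), -t^2*exp(-5*t)/2 + 2*t*exp(-5*t), -t*exp(-5*t) + exp(-5*t)]

Strategy: write B = P · J · P⁻¹ where J is a Jordan canonical form, so e^{tB} = P · e^{tJ} · P⁻¹, and e^{tJ} can be computed block-by-block.

B has Jordan form
J =
  [-5,  1,  0]
  [ 0, -5,  1]
  [ 0,  0, -5]
(up to reordering of blocks).

Per-block formulas:
  For a 3×3 Jordan block J_3(-5): exp(t · J_3(-5)) = e^(-5t)·(I + t·N + (t^2/2)·N^2), where N is the 3×3 nilpotent shift.

After assembling e^{tJ} and conjugating by P, we get:

e^{tB} =
  [t^2*exp(-5*t)/2 + exp(-5*t), t^2*exp(-5*t)/2 - t*exp(-5*t), t*exp(-5*t)]
  [-t^2*exp(-5*t)/2, -t^2*exp(-5*t)/2 + t*exp(-5*t) + exp(-5*t), -t*exp(-5*t)]
  [-t^2*exp(-5*t)/2 + t*exp(-5*t), -t^2*exp(-5*t)/2 + 2*t*exp(-5*t), -t*exp(-5*t) + exp(-5*t)]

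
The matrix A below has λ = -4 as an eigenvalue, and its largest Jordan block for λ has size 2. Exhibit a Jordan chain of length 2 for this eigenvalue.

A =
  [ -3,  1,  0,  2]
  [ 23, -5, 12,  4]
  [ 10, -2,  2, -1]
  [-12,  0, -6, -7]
A Jordan chain for λ = -4 of length 2:
v_1 = (1, -1, -2, 0)ᵀ
v_2 = (0, 1, 0, 0)ᵀ

Let N = A − (-4)·I. We want v_2 with N^2 v_2 = 0 but N^1 v_2 ≠ 0; then v_{j-1} := N · v_j for j = 2, …, 2.

Pick v_2 = (0, 1, 0, 0)ᵀ.
Then v_1 = N · v_2 = (1, -1, -2, 0)ᵀ.

Sanity check: (A − (-4)·I) v_1 = (0, 0, 0, 0)ᵀ = 0. ✓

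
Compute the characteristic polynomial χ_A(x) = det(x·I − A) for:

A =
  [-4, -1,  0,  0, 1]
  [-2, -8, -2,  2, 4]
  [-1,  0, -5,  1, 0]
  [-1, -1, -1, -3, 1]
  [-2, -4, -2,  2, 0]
x^5 + 20*x^4 + 160*x^3 + 640*x^2 + 1280*x + 1024

Expanding det(x·I − A) (e.g. by cofactor expansion or by noting that A is similar to its Jordan form J, which has the same characteristic polynomial as A) gives
  χ_A(x) = x^5 + 20*x^4 + 160*x^3 + 640*x^2 + 1280*x + 1024
which factors as (x + 4)^5. The eigenvalues (with algebraic multiplicities) are λ = -4 with multiplicity 5.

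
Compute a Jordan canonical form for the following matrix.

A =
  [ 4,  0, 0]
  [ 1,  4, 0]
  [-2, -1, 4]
J_3(4)

The characteristic polynomial is
  det(x·I − A) = x^3 - 12*x^2 + 48*x - 64 = (x - 4)^3

Eigenvalues and multiplicities (the geometric multiplicity of λ is n − rank(A − λI), which equals the number of Jordan blocks for λ):
  λ = 4: algebraic multiplicity = 3, geometric multiplicity = 1

Determining the block sizes for each eigenvalue:
  λ = 4: one block (gm = 1), so the single block has size am = 3 → block sizes [3]

Assembling the blocks gives a Jordan form
J =
  [4, 1, 0]
  [0, 4, 1]
  [0, 0, 4]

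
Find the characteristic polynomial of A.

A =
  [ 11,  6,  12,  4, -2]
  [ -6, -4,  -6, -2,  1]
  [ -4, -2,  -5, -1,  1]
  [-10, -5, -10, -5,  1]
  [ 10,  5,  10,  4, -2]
x^5 + 5*x^4 + 10*x^3 + 10*x^2 + 5*x + 1

Expanding det(x·I − A) (e.g. by cofactor expansion or by noting that A is similar to its Jordan form J, which has the same characteristic polynomial as A) gives
  χ_A(x) = x^5 + 5*x^4 + 10*x^3 + 10*x^2 + 5*x + 1
which factors as (x + 1)^5. The eigenvalues (with algebraic multiplicities) are λ = -1 with multiplicity 5.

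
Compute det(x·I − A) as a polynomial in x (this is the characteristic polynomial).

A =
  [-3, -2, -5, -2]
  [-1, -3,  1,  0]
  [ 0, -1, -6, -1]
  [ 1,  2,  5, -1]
x^4 + 13*x^3 + 63*x^2 + 135*x + 108

Expanding det(x·I − A) (e.g. by cofactor expansion or by noting that A is similar to its Jordan form J, which has the same characteristic polynomial as A) gives
  χ_A(x) = x^4 + 13*x^3 + 63*x^2 + 135*x + 108
which factors as (x + 3)^3*(x + 4). The eigenvalues (with algebraic multiplicities) are λ = -4 with multiplicity 1, λ = -3 with multiplicity 3.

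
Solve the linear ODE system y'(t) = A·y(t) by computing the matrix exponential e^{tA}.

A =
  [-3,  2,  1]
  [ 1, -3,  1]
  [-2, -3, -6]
e^{tA} =
  [t^2*exp(-4*t)/2 + t*exp(-4*t) + exp(-4*t), t^2*exp(-4*t)/2 + 2*t*exp(-4*t), t^2*exp(-4*t)/2 + t*exp(-4*t)]
  [t*exp(-4*t), t*exp(-4*t) + exp(-4*t), t*exp(-4*t)]
  [-t^2*exp(-4*t)/2 - 2*t*exp(-4*t), -t^2*exp(-4*t)/2 - 3*t*exp(-4*t), -t^2*exp(-4*t)/2 - 2*t*exp(-4*t) + exp(-4*t)]

Strategy: write A = P · J · P⁻¹ where J is a Jordan canonical form, so e^{tA} = P · e^{tJ} · P⁻¹, and e^{tJ} can be computed block-by-block.

A has Jordan form
J =
  [-4,  1,  0]
  [ 0, -4,  1]
  [ 0,  0, -4]
(up to reordering of blocks).

Per-block formulas:
  For a 3×3 Jordan block J_3(-4): exp(t · J_3(-4)) = e^(-4t)·(I + t·N + (t^2/2)·N^2), where N is the 3×3 nilpotent shift.

After assembling e^{tJ} and conjugating by P, we get:

e^{tA} =
  [t^2*exp(-4*t)/2 + t*exp(-4*t) + exp(-4*t), t^2*exp(-4*t)/2 + 2*t*exp(-4*t), t^2*exp(-4*t)/2 + t*exp(-4*t)]
  [t*exp(-4*t), t*exp(-4*t) + exp(-4*t), t*exp(-4*t)]
  [-t^2*exp(-4*t)/2 - 2*t*exp(-4*t), -t^2*exp(-4*t)/2 - 3*t*exp(-4*t), -t^2*exp(-4*t)/2 - 2*t*exp(-4*t) + exp(-4*t)]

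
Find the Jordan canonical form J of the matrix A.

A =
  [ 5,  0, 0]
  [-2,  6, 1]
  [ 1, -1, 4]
J_3(5)

The characteristic polynomial is
  det(x·I − A) = x^3 - 15*x^2 + 75*x - 125 = (x - 5)^3

Eigenvalues and multiplicities (the geometric multiplicity of λ is n − rank(A − λI), which equals the number of Jordan blocks for λ):
  λ = 5: algebraic multiplicity = 3, geometric multiplicity = 1

Determining the block sizes for each eigenvalue:
  λ = 5: one block (gm = 1), so the single block has size am = 3 → block sizes [3]

Assembling the blocks gives a Jordan form
J =
  [5, 1, 0]
  [0, 5, 1]
  [0, 0, 5]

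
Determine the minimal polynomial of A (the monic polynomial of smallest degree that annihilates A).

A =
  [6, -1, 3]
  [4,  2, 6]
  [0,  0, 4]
x^2 - 8*x + 16

The characteristic polynomial is χ_A(x) = (x - 4)^3, so the eigenvalues are known. The minimal polynomial is
  m_A(x) = Π_λ (x − λ)^{k_λ}
where k_λ is the size of the *largest* Jordan block for λ (equivalently, the smallest k with (A − λI)^k v = 0 for every generalised eigenvector v of λ).

  λ = 4: largest Jordan block has size 2, contributing (x − 4)^2

So m_A(x) = (x - 4)^2 = x^2 - 8*x + 16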